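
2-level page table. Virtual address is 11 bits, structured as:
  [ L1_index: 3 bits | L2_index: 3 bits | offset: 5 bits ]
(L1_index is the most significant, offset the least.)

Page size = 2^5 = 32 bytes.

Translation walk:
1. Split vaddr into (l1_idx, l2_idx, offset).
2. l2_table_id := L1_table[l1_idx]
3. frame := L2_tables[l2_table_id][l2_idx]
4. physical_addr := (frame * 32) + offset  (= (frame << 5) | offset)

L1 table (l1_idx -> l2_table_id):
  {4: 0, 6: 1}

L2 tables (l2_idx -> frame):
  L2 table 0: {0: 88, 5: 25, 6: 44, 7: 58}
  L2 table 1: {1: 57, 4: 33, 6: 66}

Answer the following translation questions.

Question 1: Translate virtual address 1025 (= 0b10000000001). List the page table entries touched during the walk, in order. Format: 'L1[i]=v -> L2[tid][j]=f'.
Answer: L1[4]=0 -> L2[0][0]=88

Derivation:
vaddr = 1025 = 0b10000000001
Split: l1_idx=4, l2_idx=0, offset=1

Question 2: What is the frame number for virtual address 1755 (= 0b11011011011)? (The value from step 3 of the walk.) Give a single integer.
vaddr = 1755: l1_idx=6, l2_idx=6
L1[6] = 1; L2[1][6] = 66

Answer: 66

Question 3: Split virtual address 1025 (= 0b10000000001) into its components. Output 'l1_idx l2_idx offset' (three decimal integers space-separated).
Answer: 4 0 1

Derivation:
vaddr = 1025 = 0b10000000001
  top 3 bits -> l1_idx = 4
  next 3 bits -> l2_idx = 0
  bottom 5 bits -> offset = 1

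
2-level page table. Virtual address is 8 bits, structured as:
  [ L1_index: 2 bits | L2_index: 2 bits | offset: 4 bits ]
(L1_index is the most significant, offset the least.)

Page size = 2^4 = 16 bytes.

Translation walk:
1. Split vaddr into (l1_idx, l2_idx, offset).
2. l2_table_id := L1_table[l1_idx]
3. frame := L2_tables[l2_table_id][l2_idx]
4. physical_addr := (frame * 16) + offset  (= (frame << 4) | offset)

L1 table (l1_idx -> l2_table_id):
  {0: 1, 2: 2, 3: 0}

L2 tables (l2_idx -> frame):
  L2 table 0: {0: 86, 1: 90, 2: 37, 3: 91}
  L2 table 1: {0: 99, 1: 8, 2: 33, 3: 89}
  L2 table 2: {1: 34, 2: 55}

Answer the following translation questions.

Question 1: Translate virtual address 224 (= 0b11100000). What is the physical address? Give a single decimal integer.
vaddr = 224 = 0b11100000
Split: l1_idx=3, l2_idx=2, offset=0
L1[3] = 0
L2[0][2] = 37
paddr = 37 * 16 + 0 = 592

Answer: 592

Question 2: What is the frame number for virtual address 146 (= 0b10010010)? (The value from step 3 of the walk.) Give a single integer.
vaddr = 146: l1_idx=2, l2_idx=1
L1[2] = 2; L2[2][1] = 34

Answer: 34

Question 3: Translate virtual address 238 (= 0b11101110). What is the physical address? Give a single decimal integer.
Answer: 606

Derivation:
vaddr = 238 = 0b11101110
Split: l1_idx=3, l2_idx=2, offset=14
L1[3] = 0
L2[0][2] = 37
paddr = 37 * 16 + 14 = 606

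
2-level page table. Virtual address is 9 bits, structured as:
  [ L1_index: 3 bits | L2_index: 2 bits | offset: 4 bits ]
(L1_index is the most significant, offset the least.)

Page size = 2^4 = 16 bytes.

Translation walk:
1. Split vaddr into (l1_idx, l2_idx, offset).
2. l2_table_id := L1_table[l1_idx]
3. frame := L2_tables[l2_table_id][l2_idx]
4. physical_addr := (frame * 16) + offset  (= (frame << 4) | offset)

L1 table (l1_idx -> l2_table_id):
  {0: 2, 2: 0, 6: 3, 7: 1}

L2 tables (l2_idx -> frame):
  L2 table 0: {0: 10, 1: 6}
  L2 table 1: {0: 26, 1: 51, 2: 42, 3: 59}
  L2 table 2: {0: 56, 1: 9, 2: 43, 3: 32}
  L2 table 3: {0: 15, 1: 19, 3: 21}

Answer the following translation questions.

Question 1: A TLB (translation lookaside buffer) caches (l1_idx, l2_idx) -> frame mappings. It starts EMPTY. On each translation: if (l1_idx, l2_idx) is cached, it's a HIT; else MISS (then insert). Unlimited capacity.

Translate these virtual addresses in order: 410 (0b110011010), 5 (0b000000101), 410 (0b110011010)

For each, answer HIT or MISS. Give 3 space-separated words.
vaddr=410: (6,1) not in TLB -> MISS, insert
vaddr=5: (0,0) not in TLB -> MISS, insert
vaddr=410: (6,1) in TLB -> HIT

Answer: MISS MISS HIT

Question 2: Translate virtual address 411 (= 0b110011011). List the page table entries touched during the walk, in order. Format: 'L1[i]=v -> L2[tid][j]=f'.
Answer: L1[6]=3 -> L2[3][1]=19

Derivation:
vaddr = 411 = 0b110011011
Split: l1_idx=6, l2_idx=1, offset=11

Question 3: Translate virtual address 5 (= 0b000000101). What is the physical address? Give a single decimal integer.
vaddr = 5 = 0b000000101
Split: l1_idx=0, l2_idx=0, offset=5
L1[0] = 2
L2[2][0] = 56
paddr = 56 * 16 + 5 = 901

Answer: 901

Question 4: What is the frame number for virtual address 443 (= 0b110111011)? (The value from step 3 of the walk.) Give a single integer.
Answer: 21

Derivation:
vaddr = 443: l1_idx=6, l2_idx=3
L1[6] = 3; L2[3][3] = 21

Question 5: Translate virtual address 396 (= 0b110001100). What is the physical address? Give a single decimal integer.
Answer: 252

Derivation:
vaddr = 396 = 0b110001100
Split: l1_idx=6, l2_idx=0, offset=12
L1[6] = 3
L2[3][0] = 15
paddr = 15 * 16 + 12 = 252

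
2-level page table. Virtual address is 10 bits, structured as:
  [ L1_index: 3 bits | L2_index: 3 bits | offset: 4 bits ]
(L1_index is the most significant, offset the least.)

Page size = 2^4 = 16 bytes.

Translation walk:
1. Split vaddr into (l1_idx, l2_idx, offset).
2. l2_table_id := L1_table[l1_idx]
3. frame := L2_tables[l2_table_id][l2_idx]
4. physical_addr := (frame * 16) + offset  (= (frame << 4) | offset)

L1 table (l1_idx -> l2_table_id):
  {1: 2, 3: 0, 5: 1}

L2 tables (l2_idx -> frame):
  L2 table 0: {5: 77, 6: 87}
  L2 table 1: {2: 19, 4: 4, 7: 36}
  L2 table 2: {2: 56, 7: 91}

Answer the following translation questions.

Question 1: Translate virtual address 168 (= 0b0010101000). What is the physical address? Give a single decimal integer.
Answer: 904

Derivation:
vaddr = 168 = 0b0010101000
Split: l1_idx=1, l2_idx=2, offset=8
L1[1] = 2
L2[2][2] = 56
paddr = 56 * 16 + 8 = 904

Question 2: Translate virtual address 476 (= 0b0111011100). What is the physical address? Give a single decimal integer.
Answer: 1244

Derivation:
vaddr = 476 = 0b0111011100
Split: l1_idx=3, l2_idx=5, offset=12
L1[3] = 0
L2[0][5] = 77
paddr = 77 * 16 + 12 = 1244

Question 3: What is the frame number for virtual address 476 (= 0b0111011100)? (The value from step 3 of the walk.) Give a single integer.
vaddr = 476: l1_idx=3, l2_idx=5
L1[3] = 0; L2[0][5] = 77

Answer: 77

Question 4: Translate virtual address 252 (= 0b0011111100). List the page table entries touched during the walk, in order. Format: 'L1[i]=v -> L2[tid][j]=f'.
Answer: L1[1]=2 -> L2[2][7]=91

Derivation:
vaddr = 252 = 0b0011111100
Split: l1_idx=1, l2_idx=7, offset=12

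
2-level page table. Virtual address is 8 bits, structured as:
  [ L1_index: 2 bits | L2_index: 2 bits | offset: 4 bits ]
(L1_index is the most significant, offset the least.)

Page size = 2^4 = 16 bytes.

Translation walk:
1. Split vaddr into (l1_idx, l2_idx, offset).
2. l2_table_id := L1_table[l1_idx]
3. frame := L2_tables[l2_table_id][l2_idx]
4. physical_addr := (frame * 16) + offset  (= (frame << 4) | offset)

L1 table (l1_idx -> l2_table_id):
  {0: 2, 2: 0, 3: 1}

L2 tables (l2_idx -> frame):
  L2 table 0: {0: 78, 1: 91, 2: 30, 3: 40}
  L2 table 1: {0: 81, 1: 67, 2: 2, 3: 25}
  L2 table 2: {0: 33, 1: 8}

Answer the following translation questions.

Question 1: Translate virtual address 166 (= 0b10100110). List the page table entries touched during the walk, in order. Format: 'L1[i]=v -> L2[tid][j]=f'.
vaddr = 166 = 0b10100110
Split: l1_idx=2, l2_idx=2, offset=6

Answer: L1[2]=0 -> L2[0][2]=30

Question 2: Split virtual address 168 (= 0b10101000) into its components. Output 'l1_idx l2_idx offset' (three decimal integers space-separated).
vaddr = 168 = 0b10101000
  top 2 bits -> l1_idx = 2
  next 2 bits -> l2_idx = 2
  bottom 4 bits -> offset = 8

Answer: 2 2 8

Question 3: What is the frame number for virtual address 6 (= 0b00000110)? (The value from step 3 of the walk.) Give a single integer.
Answer: 33

Derivation:
vaddr = 6: l1_idx=0, l2_idx=0
L1[0] = 2; L2[2][0] = 33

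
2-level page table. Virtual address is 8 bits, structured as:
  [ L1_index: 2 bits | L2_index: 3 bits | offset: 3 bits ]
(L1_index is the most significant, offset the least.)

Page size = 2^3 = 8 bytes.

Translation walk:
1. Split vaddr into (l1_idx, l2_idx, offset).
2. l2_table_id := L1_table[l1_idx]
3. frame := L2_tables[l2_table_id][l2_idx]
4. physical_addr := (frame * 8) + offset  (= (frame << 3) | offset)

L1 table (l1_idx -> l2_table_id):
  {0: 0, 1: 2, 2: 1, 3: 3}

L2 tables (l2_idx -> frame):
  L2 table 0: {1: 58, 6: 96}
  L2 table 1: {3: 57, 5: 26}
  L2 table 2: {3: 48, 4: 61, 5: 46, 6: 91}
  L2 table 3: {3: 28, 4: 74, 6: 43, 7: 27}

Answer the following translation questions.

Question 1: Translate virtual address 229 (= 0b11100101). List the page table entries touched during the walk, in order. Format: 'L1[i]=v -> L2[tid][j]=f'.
Answer: L1[3]=3 -> L2[3][4]=74

Derivation:
vaddr = 229 = 0b11100101
Split: l1_idx=3, l2_idx=4, offset=5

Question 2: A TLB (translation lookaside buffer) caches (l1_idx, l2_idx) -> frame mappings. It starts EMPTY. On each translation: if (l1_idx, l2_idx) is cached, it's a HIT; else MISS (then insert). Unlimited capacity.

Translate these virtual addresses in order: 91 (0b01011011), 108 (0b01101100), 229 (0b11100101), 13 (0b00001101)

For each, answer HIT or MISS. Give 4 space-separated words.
vaddr=91: (1,3) not in TLB -> MISS, insert
vaddr=108: (1,5) not in TLB -> MISS, insert
vaddr=229: (3,4) not in TLB -> MISS, insert
vaddr=13: (0,1) not in TLB -> MISS, insert

Answer: MISS MISS MISS MISS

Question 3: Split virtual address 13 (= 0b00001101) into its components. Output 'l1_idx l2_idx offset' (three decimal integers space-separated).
vaddr = 13 = 0b00001101
  top 2 bits -> l1_idx = 0
  next 3 bits -> l2_idx = 1
  bottom 3 bits -> offset = 5

Answer: 0 1 5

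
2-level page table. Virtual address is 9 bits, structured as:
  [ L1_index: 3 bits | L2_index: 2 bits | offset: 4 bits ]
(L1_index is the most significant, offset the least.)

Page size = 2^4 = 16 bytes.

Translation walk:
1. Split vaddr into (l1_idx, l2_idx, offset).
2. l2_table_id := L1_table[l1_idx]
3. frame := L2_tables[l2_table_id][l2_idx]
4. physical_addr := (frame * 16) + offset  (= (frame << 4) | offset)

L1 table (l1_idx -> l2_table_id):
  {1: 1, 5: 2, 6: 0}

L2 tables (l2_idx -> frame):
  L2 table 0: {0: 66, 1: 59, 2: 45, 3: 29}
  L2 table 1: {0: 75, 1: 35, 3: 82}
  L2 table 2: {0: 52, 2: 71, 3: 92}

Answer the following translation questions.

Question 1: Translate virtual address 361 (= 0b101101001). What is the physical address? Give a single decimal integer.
vaddr = 361 = 0b101101001
Split: l1_idx=5, l2_idx=2, offset=9
L1[5] = 2
L2[2][2] = 71
paddr = 71 * 16 + 9 = 1145

Answer: 1145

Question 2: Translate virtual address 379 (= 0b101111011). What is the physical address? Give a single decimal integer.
Answer: 1483

Derivation:
vaddr = 379 = 0b101111011
Split: l1_idx=5, l2_idx=3, offset=11
L1[5] = 2
L2[2][3] = 92
paddr = 92 * 16 + 11 = 1483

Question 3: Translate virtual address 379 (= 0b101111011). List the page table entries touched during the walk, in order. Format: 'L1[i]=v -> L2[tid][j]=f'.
Answer: L1[5]=2 -> L2[2][3]=92

Derivation:
vaddr = 379 = 0b101111011
Split: l1_idx=5, l2_idx=3, offset=11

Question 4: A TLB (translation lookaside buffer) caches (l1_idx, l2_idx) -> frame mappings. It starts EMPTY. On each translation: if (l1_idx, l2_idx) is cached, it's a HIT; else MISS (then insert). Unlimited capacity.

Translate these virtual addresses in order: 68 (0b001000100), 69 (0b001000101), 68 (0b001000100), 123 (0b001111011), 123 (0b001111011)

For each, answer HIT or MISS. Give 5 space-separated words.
vaddr=68: (1,0) not in TLB -> MISS, insert
vaddr=69: (1,0) in TLB -> HIT
vaddr=68: (1,0) in TLB -> HIT
vaddr=123: (1,3) not in TLB -> MISS, insert
vaddr=123: (1,3) in TLB -> HIT

Answer: MISS HIT HIT MISS HIT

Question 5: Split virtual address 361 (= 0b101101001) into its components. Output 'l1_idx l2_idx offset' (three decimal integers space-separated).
Answer: 5 2 9

Derivation:
vaddr = 361 = 0b101101001
  top 3 bits -> l1_idx = 5
  next 2 bits -> l2_idx = 2
  bottom 4 bits -> offset = 9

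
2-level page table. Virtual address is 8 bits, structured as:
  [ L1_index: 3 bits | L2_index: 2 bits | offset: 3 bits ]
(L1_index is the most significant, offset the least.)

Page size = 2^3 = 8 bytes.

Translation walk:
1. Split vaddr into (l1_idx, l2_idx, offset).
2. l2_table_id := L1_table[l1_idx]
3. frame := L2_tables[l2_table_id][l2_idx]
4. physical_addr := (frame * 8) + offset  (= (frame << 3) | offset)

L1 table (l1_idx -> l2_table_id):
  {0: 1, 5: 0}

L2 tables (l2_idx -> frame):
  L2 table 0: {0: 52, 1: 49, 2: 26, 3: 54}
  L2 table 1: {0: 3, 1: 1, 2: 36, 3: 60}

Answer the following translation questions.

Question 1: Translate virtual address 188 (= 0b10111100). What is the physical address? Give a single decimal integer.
vaddr = 188 = 0b10111100
Split: l1_idx=5, l2_idx=3, offset=4
L1[5] = 0
L2[0][3] = 54
paddr = 54 * 8 + 4 = 436

Answer: 436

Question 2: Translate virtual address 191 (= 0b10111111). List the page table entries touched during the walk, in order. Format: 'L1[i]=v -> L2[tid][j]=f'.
Answer: L1[5]=0 -> L2[0][3]=54

Derivation:
vaddr = 191 = 0b10111111
Split: l1_idx=5, l2_idx=3, offset=7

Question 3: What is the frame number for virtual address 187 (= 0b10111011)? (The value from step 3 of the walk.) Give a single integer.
Answer: 54

Derivation:
vaddr = 187: l1_idx=5, l2_idx=3
L1[5] = 0; L2[0][3] = 54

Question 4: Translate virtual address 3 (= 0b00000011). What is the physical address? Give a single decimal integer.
Answer: 27

Derivation:
vaddr = 3 = 0b00000011
Split: l1_idx=0, l2_idx=0, offset=3
L1[0] = 1
L2[1][0] = 3
paddr = 3 * 8 + 3 = 27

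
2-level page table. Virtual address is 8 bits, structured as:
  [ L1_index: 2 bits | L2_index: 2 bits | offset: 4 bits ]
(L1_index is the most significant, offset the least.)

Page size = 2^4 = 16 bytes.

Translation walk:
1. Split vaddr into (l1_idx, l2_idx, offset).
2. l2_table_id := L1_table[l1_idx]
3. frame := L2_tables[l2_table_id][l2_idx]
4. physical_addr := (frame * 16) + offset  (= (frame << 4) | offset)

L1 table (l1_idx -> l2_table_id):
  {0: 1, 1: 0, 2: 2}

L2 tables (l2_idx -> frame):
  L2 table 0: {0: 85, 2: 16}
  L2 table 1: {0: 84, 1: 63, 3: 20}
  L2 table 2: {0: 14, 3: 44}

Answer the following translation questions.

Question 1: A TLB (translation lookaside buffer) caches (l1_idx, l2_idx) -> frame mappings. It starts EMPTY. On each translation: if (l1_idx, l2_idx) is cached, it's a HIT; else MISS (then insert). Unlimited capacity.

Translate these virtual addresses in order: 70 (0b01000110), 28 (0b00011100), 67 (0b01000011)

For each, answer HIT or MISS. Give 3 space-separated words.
vaddr=70: (1,0) not in TLB -> MISS, insert
vaddr=28: (0,1) not in TLB -> MISS, insert
vaddr=67: (1,0) in TLB -> HIT

Answer: MISS MISS HIT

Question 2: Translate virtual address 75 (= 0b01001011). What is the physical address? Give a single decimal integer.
Answer: 1371

Derivation:
vaddr = 75 = 0b01001011
Split: l1_idx=1, l2_idx=0, offset=11
L1[1] = 0
L2[0][0] = 85
paddr = 85 * 16 + 11 = 1371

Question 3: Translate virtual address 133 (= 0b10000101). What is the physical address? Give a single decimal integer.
vaddr = 133 = 0b10000101
Split: l1_idx=2, l2_idx=0, offset=5
L1[2] = 2
L2[2][0] = 14
paddr = 14 * 16 + 5 = 229

Answer: 229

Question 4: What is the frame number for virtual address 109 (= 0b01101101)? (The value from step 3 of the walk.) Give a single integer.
vaddr = 109: l1_idx=1, l2_idx=2
L1[1] = 0; L2[0][2] = 16

Answer: 16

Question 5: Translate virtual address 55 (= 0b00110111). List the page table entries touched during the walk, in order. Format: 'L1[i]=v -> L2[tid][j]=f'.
Answer: L1[0]=1 -> L2[1][3]=20

Derivation:
vaddr = 55 = 0b00110111
Split: l1_idx=0, l2_idx=3, offset=7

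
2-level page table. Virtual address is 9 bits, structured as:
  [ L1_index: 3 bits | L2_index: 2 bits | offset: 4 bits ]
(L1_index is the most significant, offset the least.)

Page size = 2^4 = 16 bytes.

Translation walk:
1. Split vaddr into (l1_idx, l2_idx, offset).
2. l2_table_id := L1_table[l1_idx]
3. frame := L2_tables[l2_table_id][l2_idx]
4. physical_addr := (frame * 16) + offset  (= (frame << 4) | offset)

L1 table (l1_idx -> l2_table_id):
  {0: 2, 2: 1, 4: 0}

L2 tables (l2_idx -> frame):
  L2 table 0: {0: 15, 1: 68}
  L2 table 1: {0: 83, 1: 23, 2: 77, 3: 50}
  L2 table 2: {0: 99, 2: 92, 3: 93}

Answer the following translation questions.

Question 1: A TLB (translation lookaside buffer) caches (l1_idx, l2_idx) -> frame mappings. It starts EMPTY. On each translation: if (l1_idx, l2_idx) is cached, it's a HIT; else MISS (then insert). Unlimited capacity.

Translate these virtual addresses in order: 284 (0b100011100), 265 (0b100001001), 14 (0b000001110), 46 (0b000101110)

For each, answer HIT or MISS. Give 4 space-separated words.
vaddr=284: (4,1) not in TLB -> MISS, insert
vaddr=265: (4,0) not in TLB -> MISS, insert
vaddr=14: (0,0) not in TLB -> MISS, insert
vaddr=46: (0,2) not in TLB -> MISS, insert

Answer: MISS MISS MISS MISS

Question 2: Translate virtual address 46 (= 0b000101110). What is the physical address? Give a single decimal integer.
Answer: 1486

Derivation:
vaddr = 46 = 0b000101110
Split: l1_idx=0, l2_idx=2, offset=14
L1[0] = 2
L2[2][2] = 92
paddr = 92 * 16 + 14 = 1486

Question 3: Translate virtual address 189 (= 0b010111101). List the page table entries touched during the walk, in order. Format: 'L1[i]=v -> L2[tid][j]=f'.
vaddr = 189 = 0b010111101
Split: l1_idx=2, l2_idx=3, offset=13

Answer: L1[2]=1 -> L2[1][3]=50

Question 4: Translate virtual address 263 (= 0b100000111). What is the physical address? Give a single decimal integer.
vaddr = 263 = 0b100000111
Split: l1_idx=4, l2_idx=0, offset=7
L1[4] = 0
L2[0][0] = 15
paddr = 15 * 16 + 7 = 247

Answer: 247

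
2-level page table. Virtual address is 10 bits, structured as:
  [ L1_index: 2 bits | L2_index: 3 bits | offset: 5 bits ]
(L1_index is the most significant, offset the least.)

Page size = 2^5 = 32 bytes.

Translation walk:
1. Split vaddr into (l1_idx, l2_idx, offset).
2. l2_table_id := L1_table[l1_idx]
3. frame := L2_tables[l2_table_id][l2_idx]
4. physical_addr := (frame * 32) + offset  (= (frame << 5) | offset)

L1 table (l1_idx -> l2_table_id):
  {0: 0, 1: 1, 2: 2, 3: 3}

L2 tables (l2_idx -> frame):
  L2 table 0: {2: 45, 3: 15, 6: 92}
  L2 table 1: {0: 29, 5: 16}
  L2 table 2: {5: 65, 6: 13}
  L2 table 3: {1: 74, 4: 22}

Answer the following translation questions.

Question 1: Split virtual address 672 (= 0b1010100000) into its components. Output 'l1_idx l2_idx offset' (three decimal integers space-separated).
Answer: 2 5 0

Derivation:
vaddr = 672 = 0b1010100000
  top 2 bits -> l1_idx = 2
  next 3 bits -> l2_idx = 5
  bottom 5 bits -> offset = 0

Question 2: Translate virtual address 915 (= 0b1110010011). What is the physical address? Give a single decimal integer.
Answer: 723

Derivation:
vaddr = 915 = 0b1110010011
Split: l1_idx=3, l2_idx=4, offset=19
L1[3] = 3
L2[3][4] = 22
paddr = 22 * 32 + 19 = 723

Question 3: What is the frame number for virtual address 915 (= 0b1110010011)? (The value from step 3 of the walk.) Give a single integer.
Answer: 22

Derivation:
vaddr = 915: l1_idx=3, l2_idx=4
L1[3] = 3; L2[3][4] = 22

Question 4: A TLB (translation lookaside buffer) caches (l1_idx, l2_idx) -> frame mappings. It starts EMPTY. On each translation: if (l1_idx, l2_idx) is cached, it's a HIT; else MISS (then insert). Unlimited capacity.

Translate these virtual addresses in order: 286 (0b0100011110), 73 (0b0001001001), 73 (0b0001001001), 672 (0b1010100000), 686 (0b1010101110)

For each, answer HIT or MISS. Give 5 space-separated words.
vaddr=286: (1,0) not in TLB -> MISS, insert
vaddr=73: (0,2) not in TLB -> MISS, insert
vaddr=73: (0,2) in TLB -> HIT
vaddr=672: (2,5) not in TLB -> MISS, insert
vaddr=686: (2,5) in TLB -> HIT

Answer: MISS MISS HIT MISS HIT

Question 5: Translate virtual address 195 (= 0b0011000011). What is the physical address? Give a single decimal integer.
vaddr = 195 = 0b0011000011
Split: l1_idx=0, l2_idx=6, offset=3
L1[0] = 0
L2[0][6] = 92
paddr = 92 * 32 + 3 = 2947

Answer: 2947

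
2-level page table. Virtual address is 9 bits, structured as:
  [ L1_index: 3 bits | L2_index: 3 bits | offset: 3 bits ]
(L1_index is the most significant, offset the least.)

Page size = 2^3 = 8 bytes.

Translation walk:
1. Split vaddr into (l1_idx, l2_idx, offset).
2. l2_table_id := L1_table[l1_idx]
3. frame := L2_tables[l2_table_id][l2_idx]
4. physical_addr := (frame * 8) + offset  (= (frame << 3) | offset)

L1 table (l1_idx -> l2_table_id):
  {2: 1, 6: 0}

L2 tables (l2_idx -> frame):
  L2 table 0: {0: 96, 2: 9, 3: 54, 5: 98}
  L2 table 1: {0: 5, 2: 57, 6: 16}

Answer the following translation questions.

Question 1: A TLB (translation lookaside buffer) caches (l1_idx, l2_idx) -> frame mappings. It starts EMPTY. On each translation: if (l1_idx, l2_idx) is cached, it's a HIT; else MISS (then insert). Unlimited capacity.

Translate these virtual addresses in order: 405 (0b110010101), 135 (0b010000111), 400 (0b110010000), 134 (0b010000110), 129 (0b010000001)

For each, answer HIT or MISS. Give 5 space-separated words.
Answer: MISS MISS HIT HIT HIT

Derivation:
vaddr=405: (6,2) not in TLB -> MISS, insert
vaddr=135: (2,0) not in TLB -> MISS, insert
vaddr=400: (6,2) in TLB -> HIT
vaddr=134: (2,0) in TLB -> HIT
vaddr=129: (2,0) in TLB -> HIT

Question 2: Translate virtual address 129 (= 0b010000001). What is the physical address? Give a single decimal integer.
Answer: 41

Derivation:
vaddr = 129 = 0b010000001
Split: l1_idx=2, l2_idx=0, offset=1
L1[2] = 1
L2[1][0] = 5
paddr = 5 * 8 + 1 = 41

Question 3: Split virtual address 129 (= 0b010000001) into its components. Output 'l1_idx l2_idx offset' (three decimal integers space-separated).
Answer: 2 0 1

Derivation:
vaddr = 129 = 0b010000001
  top 3 bits -> l1_idx = 2
  next 3 bits -> l2_idx = 0
  bottom 3 bits -> offset = 1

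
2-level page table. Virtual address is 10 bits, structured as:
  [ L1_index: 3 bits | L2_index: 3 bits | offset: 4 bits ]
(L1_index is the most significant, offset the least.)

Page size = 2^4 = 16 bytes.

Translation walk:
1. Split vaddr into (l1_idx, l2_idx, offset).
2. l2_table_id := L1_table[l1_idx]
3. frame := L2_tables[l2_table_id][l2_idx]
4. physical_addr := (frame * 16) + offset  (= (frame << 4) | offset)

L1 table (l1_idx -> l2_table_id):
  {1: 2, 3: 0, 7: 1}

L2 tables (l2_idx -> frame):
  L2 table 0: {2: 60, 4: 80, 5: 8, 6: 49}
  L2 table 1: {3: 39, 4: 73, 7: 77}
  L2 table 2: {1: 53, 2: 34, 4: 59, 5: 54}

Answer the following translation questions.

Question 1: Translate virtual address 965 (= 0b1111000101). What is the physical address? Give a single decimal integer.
Answer: 1173

Derivation:
vaddr = 965 = 0b1111000101
Split: l1_idx=7, l2_idx=4, offset=5
L1[7] = 1
L2[1][4] = 73
paddr = 73 * 16 + 5 = 1173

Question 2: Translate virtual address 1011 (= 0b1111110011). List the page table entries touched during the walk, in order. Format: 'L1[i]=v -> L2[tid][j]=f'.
vaddr = 1011 = 0b1111110011
Split: l1_idx=7, l2_idx=7, offset=3

Answer: L1[7]=1 -> L2[1][7]=77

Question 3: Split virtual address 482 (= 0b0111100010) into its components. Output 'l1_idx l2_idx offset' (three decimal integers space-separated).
Answer: 3 6 2

Derivation:
vaddr = 482 = 0b0111100010
  top 3 bits -> l1_idx = 3
  next 3 bits -> l2_idx = 6
  bottom 4 bits -> offset = 2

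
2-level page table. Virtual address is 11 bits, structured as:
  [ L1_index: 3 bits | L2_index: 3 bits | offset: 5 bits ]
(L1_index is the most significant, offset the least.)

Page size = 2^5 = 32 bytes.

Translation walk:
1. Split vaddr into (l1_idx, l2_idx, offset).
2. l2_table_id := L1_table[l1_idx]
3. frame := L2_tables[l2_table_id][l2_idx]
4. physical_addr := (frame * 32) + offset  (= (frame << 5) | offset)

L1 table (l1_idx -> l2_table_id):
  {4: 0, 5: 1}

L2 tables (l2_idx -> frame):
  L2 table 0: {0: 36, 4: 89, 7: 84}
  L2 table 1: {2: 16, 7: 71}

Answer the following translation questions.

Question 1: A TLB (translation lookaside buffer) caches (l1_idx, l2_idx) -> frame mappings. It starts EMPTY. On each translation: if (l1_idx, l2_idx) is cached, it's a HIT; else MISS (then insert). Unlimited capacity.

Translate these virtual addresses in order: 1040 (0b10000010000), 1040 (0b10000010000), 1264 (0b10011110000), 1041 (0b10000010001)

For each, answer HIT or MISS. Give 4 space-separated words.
Answer: MISS HIT MISS HIT

Derivation:
vaddr=1040: (4,0) not in TLB -> MISS, insert
vaddr=1040: (4,0) in TLB -> HIT
vaddr=1264: (4,7) not in TLB -> MISS, insert
vaddr=1041: (4,0) in TLB -> HIT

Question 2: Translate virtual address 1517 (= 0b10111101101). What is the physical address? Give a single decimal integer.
vaddr = 1517 = 0b10111101101
Split: l1_idx=5, l2_idx=7, offset=13
L1[5] = 1
L2[1][7] = 71
paddr = 71 * 32 + 13 = 2285

Answer: 2285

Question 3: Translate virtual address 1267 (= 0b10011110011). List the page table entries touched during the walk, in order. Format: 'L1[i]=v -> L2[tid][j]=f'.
Answer: L1[4]=0 -> L2[0][7]=84

Derivation:
vaddr = 1267 = 0b10011110011
Split: l1_idx=4, l2_idx=7, offset=19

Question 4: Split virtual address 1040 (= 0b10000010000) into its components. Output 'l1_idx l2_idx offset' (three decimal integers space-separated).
Answer: 4 0 16

Derivation:
vaddr = 1040 = 0b10000010000
  top 3 bits -> l1_idx = 4
  next 3 bits -> l2_idx = 0
  bottom 5 bits -> offset = 16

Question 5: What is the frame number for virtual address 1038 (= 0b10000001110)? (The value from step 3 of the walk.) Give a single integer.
Answer: 36

Derivation:
vaddr = 1038: l1_idx=4, l2_idx=0
L1[4] = 0; L2[0][0] = 36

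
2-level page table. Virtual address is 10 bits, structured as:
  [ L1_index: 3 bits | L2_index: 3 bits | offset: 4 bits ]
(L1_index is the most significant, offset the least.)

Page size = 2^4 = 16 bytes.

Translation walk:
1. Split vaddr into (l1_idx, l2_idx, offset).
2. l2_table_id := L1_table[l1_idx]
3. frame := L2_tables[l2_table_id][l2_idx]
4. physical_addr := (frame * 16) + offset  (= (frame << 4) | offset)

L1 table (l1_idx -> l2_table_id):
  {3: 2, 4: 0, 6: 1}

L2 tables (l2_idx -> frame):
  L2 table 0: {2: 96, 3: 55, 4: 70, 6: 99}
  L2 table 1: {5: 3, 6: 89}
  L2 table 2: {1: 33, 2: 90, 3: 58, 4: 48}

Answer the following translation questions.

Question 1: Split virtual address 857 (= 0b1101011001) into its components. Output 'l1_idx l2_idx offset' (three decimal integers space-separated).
Answer: 6 5 9

Derivation:
vaddr = 857 = 0b1101011001
  top 3 bits -> l1_idx = 6
  next 3 bits -> l2_idx = 5
  bottom 4 bits -> offset = 9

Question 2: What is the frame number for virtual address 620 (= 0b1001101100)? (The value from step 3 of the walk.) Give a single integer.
Answer: 99

Derivation:
vaddr = 620: l1_idx=4, l2_idx=6
L1[4] = 0; L2[0][6] = 99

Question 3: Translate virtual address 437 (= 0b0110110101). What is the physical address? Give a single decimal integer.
vaddr = 437 = 0b0110110101
Split: l1_idx=3, l2_idx=3, offset=5
L1[3] = 2
L2[2][3] = 58
paddr = 58 * 16 + 5 = 933

Answer: 933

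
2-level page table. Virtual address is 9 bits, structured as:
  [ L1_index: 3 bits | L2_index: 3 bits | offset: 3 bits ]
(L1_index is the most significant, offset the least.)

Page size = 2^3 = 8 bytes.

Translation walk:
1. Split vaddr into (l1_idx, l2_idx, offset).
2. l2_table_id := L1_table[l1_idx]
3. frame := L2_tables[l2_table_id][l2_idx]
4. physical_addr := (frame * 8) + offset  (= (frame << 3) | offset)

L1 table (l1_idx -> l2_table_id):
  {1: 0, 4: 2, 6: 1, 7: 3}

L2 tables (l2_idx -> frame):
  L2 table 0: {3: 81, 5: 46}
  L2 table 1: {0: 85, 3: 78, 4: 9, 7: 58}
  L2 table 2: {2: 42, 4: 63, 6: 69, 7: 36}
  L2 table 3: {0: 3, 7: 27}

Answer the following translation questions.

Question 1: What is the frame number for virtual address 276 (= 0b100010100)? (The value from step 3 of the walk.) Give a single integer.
vaddr = 276: l1_idx=4, l2_idx=2
L1[4] = 2; L2[2][2] = 42

Answer: 42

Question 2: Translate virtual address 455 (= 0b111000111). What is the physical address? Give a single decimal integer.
vaddr = 455 = 0b111000111
Split: l1_idx=7, l2_idx=0, offset=7
L1[7] = 3
L2[3][0] = 3
paddr = 3 * 8 + 7 = 31

Answer: 31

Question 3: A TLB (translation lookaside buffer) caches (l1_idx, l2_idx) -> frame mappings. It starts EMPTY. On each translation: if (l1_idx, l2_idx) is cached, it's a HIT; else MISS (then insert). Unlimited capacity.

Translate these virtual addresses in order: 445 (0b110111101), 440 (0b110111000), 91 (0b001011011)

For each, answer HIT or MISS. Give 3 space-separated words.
Answer: MISS HIT MISS

Derivation:
vaddr=445: (6,7) not in TLB -> MISS, insert
vaddr=440: (6,7) in TLB -> HIT
vaddr=91: (1,3) not in TLB -> MISS, insert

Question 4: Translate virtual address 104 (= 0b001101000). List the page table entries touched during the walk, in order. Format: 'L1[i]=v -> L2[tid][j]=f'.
Answer: L1[1]=0 -> L2[0][5]=46

Derivation:
vaddr = 104 = 0b001101000
Split: l1_idx=1, l2_idx=5, offset=0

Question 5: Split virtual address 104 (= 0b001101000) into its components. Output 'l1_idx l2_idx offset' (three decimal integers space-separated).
Answer: 1 5 0

Derivation:
vaddr = 104 = 0b001101000
  top 3 bits -> l1_idx = 1
  next 3 bits -> l2_idx = 5
  bottom 3 bits -> offset = 0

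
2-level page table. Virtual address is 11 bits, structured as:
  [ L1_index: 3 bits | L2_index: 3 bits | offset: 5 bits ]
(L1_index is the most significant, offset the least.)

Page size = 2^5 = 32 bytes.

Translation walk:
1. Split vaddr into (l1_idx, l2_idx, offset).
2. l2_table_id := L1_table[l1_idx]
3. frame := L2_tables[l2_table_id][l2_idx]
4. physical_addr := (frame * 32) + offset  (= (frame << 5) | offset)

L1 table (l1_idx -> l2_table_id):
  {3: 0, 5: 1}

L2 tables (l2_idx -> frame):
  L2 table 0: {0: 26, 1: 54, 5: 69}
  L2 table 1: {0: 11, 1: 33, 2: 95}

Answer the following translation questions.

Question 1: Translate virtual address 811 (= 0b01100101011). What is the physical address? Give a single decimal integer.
vaddr = 811 = 0b01100101011
Split: l1_idx=3, l2_idx=1, offset=11
L1[3] = 0
L2[0][1] = 54
paddr = 54 * 32 + 11 = 1739

Answer: 1739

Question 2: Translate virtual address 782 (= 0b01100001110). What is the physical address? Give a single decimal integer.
vaddr = 782 = 0b01100001110
Split: l1_idx=3, l2_idx=0, offset=14
L1[3] = 0
L2[0][0] = 26
paddr = 26 * 32 + 14 = 846

Answer: 846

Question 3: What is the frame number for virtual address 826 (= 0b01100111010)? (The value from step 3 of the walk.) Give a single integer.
vaddr = 826: l1_idx=3, l2_idx=1
L1[3] = 0; L2[0][1] = 54

Answer: 54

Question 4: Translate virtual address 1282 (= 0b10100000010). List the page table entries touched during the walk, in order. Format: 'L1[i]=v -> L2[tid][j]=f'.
Answer: L1[5]=1 -> L2[1][0]=11

Derivation:
vaddr = 1282 = 0b10100000010
Split: l1_idx=5, l2_idx=0, offset=2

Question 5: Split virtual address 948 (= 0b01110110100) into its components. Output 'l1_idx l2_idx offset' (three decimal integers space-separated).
Answer: 3 5 20

Derivation:
vaddr = 948 = 0b01110110100
  top 3 bits -> l1_idx = 3
  next 3 bits -> l2_idx = 5
  bottom 5 bits -> offset = 20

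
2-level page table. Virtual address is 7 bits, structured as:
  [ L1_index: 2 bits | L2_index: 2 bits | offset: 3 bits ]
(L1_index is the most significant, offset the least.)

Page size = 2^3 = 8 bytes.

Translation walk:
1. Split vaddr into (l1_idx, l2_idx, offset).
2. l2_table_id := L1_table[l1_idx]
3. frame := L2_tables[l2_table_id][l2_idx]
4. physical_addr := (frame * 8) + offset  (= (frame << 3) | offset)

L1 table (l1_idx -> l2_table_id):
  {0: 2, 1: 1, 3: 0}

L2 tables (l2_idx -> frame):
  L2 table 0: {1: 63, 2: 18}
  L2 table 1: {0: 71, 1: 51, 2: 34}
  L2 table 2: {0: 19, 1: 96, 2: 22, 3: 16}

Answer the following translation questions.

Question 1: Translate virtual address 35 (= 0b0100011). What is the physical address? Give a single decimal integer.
vaddr = 35 = 0b0100011
Split: l1_idx=1, l2_idx=0, offset=3
L1[1] = 1
L2[1][0] = 71
paddr = 71 * 8 + 3 = 571

Answer: 571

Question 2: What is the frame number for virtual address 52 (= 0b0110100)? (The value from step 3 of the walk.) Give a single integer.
vaddr = 52: l1_idx=1, l2_idx=2
L1[1] = 1; L2[1][2] = 34

Answer: 34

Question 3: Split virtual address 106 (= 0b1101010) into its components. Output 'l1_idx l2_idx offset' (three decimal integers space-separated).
vaddr = 106 = 0b1101010
  top 2 bits -> l1_idx = 3
  next 2 bits -> l2_idx = 1
  bottom 3 bits -> offset = 2

Answer: 3 1 2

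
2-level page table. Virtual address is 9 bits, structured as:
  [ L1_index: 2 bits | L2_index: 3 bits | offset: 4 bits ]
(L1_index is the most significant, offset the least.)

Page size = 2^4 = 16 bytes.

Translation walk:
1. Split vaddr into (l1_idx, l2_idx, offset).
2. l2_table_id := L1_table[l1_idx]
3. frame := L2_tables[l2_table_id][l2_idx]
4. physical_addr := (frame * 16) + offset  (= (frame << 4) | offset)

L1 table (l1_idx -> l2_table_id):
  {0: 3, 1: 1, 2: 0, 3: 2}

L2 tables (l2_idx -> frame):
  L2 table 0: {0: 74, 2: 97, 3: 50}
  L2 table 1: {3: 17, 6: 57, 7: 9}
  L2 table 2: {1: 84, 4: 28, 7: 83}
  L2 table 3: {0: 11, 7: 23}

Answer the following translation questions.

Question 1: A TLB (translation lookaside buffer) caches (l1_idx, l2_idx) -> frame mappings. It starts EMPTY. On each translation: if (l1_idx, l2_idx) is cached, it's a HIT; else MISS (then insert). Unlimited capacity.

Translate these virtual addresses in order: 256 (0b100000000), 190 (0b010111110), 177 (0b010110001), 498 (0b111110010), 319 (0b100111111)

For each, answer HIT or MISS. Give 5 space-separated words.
Answer: MISS MISS HIT MISS MISS

Derivation:
vaddr=256: (2,0) not in TLB -> MISS, insert
vaddr=190: (1,3) not in TLB -> MISS, insert
vaddr=177: (1,3) in TLB -> HIT
vaddr=498: (3,7) not in TLB -> MISS, insert
vaddr=319: (2,3) not in TLB -> MISS, insert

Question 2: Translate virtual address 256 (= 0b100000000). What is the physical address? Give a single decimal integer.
vaddr = 256 = 0b100000000
Split: l1_idx=2, l2_idx=0, offset=0
L1[2] = 0
L2[0][0] = 74
paddr = 74 * 16 + 0 = 1184

Answer: 1184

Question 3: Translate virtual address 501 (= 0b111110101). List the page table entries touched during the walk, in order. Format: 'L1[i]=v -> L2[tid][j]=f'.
Answer: L1[3]=2 -> L2[2][7]=83

Derivation:
vaddr = 501 = 0b111110101
Split: l1_idx=3, l2_idx=7, offset=5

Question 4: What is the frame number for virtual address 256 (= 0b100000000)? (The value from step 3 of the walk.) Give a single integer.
vaddr = 256: l1_idx=2, l2_idx=0
L1[2] = 0; L2[0][0] = 74

Answer: 74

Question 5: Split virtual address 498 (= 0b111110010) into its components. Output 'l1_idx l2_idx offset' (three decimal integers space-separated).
vaddr = 498 = 0b111110010
  top 2 bits -> l1_idx = 3
  next 3 bits -> l2_idx = 7
  bottom 4 bits -> offset = 2

Answer: 3 7 2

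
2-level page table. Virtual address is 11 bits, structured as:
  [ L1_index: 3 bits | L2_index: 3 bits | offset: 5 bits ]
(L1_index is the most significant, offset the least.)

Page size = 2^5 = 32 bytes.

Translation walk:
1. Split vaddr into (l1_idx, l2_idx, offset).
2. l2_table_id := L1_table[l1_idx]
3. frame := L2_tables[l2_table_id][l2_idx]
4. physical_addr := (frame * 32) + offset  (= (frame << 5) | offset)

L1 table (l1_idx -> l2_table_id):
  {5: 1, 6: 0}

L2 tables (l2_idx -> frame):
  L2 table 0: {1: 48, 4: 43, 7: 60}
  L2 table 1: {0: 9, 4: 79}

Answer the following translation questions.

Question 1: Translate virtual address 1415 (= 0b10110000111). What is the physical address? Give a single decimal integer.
Answer: 2535

Derivation:
vaddr = 1415 = 0b10110000111
Split: l1_idx=5, l2_idx=4, offset=7
L1[5] = 1
L2[1][4] = 79
paddr = 79 * 32 + 7 = 2535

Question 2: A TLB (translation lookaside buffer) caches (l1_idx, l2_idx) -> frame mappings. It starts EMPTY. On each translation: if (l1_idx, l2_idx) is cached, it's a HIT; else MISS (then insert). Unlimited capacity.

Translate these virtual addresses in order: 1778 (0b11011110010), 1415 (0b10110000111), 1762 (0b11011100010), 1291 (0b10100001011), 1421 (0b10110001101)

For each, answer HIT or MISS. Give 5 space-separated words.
vaddr=1778: (6,7) not in TLB -> MISS, insert
vaddr=1415: (5,4) not in TLB -> MISS, insert
vaddr=1762: (6,7) in TLB -> HIT
vaddr=1291: (5,0) not in TLB -> MISS, insert
vaddr=1421: (5,4) in TLB -> HIT

Answer: MISS MISS HIT MISS HIT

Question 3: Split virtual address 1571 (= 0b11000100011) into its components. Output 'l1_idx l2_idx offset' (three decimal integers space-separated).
Answer: 6 1 3

Derivation:
vaddr = 1571 = 0b11000100011
  top 3 bits -> l1_idx = 6
  next 3 bits -> l2_idx = 1
  bottom 5 bits -> offset = 3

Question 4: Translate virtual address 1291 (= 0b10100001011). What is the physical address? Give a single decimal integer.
vaddr = 1291 = 0b10100001011
Split: l1_idx=5, l2_idx=0, offset=11
L1[5] = 1
L2[1][0] = 9
paddr = 9 * 32 + 11 = 299

Answer: 299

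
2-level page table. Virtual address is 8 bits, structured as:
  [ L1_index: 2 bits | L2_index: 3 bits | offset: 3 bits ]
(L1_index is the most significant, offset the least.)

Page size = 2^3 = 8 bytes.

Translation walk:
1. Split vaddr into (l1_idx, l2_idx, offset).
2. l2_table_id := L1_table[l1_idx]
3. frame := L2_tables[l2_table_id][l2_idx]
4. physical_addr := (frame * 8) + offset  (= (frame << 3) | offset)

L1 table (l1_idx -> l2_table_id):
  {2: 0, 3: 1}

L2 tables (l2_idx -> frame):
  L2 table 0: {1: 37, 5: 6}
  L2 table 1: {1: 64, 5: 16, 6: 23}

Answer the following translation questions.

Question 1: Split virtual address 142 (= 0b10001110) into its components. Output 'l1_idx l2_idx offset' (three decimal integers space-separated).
Answer: 2 1 6

Derivation:
vaddr = 142 = 0b10001110
  top 2 bits -> l1_idx = 2
  next 3 bits -> l2_idx = 1
  bottom 3 bits -> offset = 6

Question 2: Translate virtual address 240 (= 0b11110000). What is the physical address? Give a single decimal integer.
Answer: 184

Derivation:
vaddr = 240 = 0b11110000
Split: l1_idx=3, l2_idx=6, offset=0
L1[3] = 1
L2[1][6] = 23
paddr = 23 * 8 + 0 = 184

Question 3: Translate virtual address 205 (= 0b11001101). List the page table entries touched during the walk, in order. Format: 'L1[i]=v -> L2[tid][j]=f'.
Answer: L1[3]=1 -> L2[1][1]=64

Derivation:
vaddr = 205 = 0b11001101
Split: l1_idx=3, l2_idx=1, offset=5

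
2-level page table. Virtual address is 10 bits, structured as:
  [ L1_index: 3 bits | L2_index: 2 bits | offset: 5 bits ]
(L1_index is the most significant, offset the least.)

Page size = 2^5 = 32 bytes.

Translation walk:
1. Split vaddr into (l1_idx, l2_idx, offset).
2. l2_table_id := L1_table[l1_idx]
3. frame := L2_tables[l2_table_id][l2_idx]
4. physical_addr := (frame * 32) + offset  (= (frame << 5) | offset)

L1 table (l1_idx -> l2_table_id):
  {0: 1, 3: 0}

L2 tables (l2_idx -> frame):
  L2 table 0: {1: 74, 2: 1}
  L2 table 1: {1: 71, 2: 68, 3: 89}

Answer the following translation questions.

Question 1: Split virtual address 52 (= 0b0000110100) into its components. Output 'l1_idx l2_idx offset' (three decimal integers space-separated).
vaddr = 52 = 0b0000110100
  top 3 bits -> l1_idx = 0
  next 2 bits -> l2_idx = 1
  bottom 5 bits -> offset = 20

Answer: 0 1 20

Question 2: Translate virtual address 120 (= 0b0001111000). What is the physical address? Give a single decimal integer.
Answer: 2872

Derivation:
vaddr = 120 = 0b0001111000
Split: l1_idx=0, l2_idx=3, offset=24
L1[0] = 1
L2[1][3] = 89
paddr = 89 * 32 + 24 = 2872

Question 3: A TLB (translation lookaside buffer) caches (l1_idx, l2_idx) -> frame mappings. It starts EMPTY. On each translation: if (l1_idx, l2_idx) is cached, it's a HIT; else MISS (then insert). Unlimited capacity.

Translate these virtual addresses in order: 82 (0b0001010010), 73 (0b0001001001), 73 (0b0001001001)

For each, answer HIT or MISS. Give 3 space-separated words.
Answer: MISS HIT HIT

Derivation:
vaddr=82: (0,2) not in TLB -> MISS, insert
vaddr=73: (0,2) in TLB -> HIT
vaddr=73: (0,2) in TLB -> HIT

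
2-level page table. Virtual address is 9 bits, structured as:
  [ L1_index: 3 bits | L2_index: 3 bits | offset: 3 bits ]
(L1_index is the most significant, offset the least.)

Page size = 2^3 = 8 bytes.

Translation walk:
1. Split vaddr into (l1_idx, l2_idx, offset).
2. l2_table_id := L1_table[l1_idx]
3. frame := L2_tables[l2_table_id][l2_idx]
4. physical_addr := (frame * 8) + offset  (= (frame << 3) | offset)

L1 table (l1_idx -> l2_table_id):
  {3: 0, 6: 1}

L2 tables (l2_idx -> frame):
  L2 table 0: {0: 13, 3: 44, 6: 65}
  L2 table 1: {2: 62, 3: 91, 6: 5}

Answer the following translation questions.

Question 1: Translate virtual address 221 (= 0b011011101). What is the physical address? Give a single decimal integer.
Answer: 357

Derivation:
vaddr = 221 = 0b011011101
Split: l1_idx=3, l2_idx=3, offset=5
L1[3] = 0
L2[0][3] = 44
paddr = 44 * 8 + 5 = 357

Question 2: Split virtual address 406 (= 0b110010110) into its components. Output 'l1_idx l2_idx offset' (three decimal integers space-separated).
Answer: 6 2 6

Derivation:
vaddr = 406 = 0b110010110
  top 3 bits -> l1_idx = 6
  next 3 bits -> l2_idx = 2
  bottom 3 bits -> offset = 6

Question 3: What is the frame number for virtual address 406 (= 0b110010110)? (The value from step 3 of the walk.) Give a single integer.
Answer: 62

Derivation:
vaddr = 406: l1_idx=6, l2_idx=2
L1[6] = 1; L2[1][2] = 62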